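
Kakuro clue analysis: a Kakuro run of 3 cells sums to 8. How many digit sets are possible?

2

3 distinct digits from 1–9 sum between 6 and 24.
Enumerating: {1,2,5}, {1,3,4}.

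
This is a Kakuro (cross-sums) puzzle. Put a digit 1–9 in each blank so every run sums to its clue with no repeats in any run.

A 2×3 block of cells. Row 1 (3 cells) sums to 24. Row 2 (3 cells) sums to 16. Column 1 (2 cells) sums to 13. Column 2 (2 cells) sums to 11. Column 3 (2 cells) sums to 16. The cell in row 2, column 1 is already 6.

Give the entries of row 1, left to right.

24 in 3 cells must be {7,8,9}; 16 in 2 cells must be {7,9}.
(1,1) = 13 − 6 = 7 completes the 13 down.
Given what's placed, (1,3) must be 9 to fit the 24 across and 16 down.
(2,3) = 16 − 9 = 7 completes the 16 down.
(1,2) = 24 − 16 = 8 completes the 24 across.
(2,2) = 16 − 13 = 3 completes the 16 across.

7 8 9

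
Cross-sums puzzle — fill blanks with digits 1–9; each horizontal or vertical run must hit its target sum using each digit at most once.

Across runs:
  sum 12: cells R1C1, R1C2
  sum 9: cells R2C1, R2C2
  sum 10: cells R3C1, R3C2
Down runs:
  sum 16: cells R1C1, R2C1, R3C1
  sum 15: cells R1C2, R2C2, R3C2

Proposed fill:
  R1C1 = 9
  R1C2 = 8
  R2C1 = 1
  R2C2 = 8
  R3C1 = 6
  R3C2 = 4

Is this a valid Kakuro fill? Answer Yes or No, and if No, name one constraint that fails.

No — the down run R1C2–R3C2 sums to 20, not 15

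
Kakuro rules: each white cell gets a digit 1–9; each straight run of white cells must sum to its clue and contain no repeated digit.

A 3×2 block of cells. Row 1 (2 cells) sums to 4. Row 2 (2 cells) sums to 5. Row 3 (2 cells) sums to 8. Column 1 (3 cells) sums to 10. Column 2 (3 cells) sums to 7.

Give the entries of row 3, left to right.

6, 2

4 in 2 cells must be {1,3}; 7 in 3 cells must be {1,2,4}.
The 4 across and the 7 down share only 1, so (1,2) = 1.
Given what's placed, (3,2) must be 2 to fit the 8 across and 7 down.
(1,1) = 4 − 1 = 3 completes the 4 across.
(2,2) = 7 − 3 = 4 completes the 7 down.
(3,1) = 8 − 2 = 6 completes the 8 across.
(2,1) = 5 − 4 = 1 completes the 5 across.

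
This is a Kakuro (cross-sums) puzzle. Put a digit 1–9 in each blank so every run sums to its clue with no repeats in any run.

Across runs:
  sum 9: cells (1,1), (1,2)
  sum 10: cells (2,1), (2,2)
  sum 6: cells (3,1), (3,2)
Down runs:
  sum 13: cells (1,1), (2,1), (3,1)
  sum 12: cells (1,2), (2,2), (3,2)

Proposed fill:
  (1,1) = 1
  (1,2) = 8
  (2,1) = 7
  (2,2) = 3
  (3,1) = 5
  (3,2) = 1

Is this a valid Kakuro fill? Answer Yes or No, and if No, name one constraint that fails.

Yes

Across: 1+8=9; 7+3=10; 5+1=6. Down: 1+7+5=13; 8+3+1=12. No digit repeats within any run.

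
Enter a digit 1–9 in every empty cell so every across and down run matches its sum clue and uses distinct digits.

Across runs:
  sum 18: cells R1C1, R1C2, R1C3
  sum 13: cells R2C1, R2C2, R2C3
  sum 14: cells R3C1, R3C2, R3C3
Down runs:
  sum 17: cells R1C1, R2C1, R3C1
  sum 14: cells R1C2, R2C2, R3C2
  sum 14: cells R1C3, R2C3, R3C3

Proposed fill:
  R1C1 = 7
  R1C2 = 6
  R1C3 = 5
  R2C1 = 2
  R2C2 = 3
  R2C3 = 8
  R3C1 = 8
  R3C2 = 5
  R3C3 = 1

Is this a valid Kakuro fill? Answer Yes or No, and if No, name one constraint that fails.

Across: 7+6+5=18; 2+3+8=13; 8+5+1=14. Down: 7+2+8=17; 6+3+5=14; 5+8+1=14. No digit repeats within any run.

Yes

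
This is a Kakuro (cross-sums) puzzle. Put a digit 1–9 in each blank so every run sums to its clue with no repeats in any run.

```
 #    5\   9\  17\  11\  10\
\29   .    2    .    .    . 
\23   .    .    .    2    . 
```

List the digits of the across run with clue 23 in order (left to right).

1 7 9 2 4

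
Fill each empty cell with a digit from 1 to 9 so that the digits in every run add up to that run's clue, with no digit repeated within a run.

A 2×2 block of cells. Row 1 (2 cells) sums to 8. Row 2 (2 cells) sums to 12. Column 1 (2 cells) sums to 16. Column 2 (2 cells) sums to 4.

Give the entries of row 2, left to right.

16 in 2 cells must be {7,9}; 4 in 2 cells must be {1,3}.
The 8 across and the 16 down share only 7, so (1,1) = 7.
(1,2) = 8 − 7 = 1 completes the 8 across.
(2,1) = 16 − 7 = 9 completes the 16 down.
(2,2) = 12 − 9 = 3 completes the 12 across.

9 3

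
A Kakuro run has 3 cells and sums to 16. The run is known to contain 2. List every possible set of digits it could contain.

{2,5,9}; {2,6,8}

3 distinct digits from 1–9 sum between 6 and 24.
Keeping only sets containing 2.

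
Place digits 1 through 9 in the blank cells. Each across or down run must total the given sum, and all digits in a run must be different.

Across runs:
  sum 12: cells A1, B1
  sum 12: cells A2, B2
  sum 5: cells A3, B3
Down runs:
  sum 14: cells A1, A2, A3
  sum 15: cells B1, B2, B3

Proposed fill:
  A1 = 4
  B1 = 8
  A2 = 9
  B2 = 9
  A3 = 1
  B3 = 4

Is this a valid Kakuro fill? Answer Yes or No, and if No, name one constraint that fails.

No — the across run A2–B2 sums to 18, not 12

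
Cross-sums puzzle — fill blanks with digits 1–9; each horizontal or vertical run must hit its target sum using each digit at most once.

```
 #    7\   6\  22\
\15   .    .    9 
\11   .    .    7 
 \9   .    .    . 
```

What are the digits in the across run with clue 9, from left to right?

2 1 6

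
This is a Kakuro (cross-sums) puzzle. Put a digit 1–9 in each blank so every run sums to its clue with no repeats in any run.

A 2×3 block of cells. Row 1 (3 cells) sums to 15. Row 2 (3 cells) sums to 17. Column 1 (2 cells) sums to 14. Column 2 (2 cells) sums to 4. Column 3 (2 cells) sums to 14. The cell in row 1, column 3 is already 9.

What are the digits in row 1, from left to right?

5, 1, 9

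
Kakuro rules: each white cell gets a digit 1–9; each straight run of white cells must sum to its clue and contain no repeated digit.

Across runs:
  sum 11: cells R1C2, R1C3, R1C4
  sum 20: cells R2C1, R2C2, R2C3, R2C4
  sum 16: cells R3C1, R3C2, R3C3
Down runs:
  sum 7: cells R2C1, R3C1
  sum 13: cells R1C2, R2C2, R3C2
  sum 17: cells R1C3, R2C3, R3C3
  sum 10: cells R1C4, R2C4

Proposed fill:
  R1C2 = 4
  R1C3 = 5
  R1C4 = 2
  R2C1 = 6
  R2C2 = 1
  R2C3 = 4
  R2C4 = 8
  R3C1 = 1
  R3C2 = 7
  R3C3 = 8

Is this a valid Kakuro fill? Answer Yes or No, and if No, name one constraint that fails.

No — the down run R1C2–R3C2 sums to 12, not 13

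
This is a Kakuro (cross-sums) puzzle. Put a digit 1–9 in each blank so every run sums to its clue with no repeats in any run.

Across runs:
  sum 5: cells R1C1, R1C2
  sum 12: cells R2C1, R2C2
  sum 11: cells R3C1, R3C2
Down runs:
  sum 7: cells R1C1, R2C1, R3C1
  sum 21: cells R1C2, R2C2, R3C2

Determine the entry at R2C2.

7 in 3 cells must be {1,2,4}.
The 5 across and the 21 down share only 4, so R1C2 = 4.
The 12 across and the 7 down share only 4, so R2C1 = 4.
R2C2 = 12 − 4 = 8 completes the 12 across.
R3C1 = 2: the only remaining digit allowed by both the 11 across and the 7 down.
R3C2 = 11 − 2 = 9 completes the 11 across.
R1C1 = 5 − 4 = 1 completes the 5 across.

8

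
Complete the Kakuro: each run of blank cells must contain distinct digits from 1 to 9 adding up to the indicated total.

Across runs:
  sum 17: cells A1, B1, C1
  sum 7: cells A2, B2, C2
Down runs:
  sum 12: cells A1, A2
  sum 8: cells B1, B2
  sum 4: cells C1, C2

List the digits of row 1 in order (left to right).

8 6 3

7 in 3 cells must be {1,2,4}; 4 in 2 cells must be {1,3}.
The 7 across and the 12 down share only 4, so A2 = 4.
Given what's placed, C2 must be 1 to fit the 7 across and 4 down.
A1 = 12 − 4 = 8 completes the 12 down.
C1 = 4 − 1 = 3 completes the 4 down.
B2 = 7 − 5 = 2 completes the 7 across.
B1 = 17 − 11 = 6 completes the 17 across.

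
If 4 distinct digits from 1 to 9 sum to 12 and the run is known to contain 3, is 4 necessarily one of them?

The only way to make 12 from 4 distinct digits under that restriction is {1,2,3,6}, which does not contain 4.

No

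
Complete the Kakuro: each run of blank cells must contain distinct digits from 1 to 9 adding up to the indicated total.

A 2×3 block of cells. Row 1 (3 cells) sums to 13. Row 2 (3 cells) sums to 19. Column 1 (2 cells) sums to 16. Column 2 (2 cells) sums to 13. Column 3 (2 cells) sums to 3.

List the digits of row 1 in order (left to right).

7, 5, 1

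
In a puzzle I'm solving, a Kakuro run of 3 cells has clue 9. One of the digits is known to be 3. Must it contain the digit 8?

Counterexample: {1,3,5} sums to 9 under that restriction without using 8.

No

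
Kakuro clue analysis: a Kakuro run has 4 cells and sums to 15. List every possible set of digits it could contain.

4 distinct digits from 1–9 sum between 10 and 30.

{1,2,3,9}; {1,2,4,8}; {1,2,5,7}; {1,3,4,7}; {1,3,5,6}; {2,3,4,6}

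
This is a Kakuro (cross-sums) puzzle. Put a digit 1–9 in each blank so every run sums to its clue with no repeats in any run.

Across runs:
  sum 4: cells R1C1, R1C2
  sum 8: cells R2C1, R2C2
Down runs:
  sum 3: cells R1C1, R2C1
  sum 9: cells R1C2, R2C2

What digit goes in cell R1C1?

4 in 2 cells must be {1,3}; 3 in 2 cells must be {1,2}.
The 4 across and the 3 down share only 1, so R1C1 = 1.
R1C2 = 4 − 1 = 3 completes the 4 across.
R2C1 = 3 − 1 = 2 completes the 3 down.
R2C2 = 8 − 2 = 6 completes the 8 across.

1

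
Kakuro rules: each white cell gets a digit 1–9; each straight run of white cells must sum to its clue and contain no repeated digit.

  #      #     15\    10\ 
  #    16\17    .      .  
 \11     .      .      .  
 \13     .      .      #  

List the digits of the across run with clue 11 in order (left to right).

17 in 2 cells must be {8,9}; 16 in 2 cells must be {7,9}.
The 11 across and the 16 down share only 7, so R2C1 = 7.
R3C1 = 16 − 7 = 9 completes the 16 down.
R3C2 = 13 − 9 = 4 completes the 13 across.
R2C2 = 3: the only remaining digit allowed by both the 11 across and the 15 down.
R2C3 = 11 − 10 = 1 completes the 11 across.
R1C2 = 15 − 7 = 8 completes the 15 down.
R1C3 = 17 − 8 = 9 completes the 17 across.

7, 3, 1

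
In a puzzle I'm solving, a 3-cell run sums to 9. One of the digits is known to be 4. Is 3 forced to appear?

The only way to make 9 from 3 distinct digits under that restriction is {2,3,4}, which contains 3.

Yes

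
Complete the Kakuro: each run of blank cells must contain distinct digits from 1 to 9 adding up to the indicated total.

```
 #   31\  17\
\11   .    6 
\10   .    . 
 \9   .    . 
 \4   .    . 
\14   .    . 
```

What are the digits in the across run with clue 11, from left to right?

5 6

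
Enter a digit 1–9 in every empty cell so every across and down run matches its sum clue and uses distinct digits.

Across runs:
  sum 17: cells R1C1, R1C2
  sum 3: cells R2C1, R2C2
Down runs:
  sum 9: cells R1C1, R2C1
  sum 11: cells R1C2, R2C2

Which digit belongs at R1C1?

17 in 2 cells must be {8,9}; 3 in 2 cells must be {1,2}.
The 17 across and the 9 down share only 8, so R1C1 = 8.
R1C2 = 17 − 8 = 9 completes the 17 across.
R2C1 = 9 − 8 = 1 completes the 9 down.
R2C2 = 3 − 1 = 2 completes the 3 across.

8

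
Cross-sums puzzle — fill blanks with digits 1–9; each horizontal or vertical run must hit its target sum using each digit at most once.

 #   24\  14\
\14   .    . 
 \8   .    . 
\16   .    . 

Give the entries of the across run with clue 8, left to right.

7 1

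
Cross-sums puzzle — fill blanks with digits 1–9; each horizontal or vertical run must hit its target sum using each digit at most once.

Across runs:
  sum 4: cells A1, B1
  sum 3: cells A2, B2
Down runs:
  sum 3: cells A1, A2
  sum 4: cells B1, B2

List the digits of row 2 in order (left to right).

4 in 2 cells must be {1,3}; 3 in 2 cells must be {1,2}.
The 4 across and the 3 down share only 1, so A1 = 1.
B1 = 4 − 1 = 3 completes the 4 across.
A2 = 3 − 1 = 2 completes the 3 down.
B2 = 3 − 2 = 1 completes the 3 across.

2, 1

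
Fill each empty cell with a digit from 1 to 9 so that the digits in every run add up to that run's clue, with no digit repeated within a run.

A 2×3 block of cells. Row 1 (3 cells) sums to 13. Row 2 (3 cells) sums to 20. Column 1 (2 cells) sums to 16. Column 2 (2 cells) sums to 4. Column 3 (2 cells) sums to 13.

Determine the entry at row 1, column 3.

16 in 2 cells must be {7,9}; 4 in 2 cells must be {1,3}.
The 20 across and the 4 down share only 3, so (2,2) = 3.
(1,2) = 4 − 3 = 1 completes the 4 down.
Given what's placed, (2,1) must be 9 to fit the 20 across and 16 down.
(2,3) = 20 − 12 = 8 completes the 20 across.
(1,1) = 16 − 9 = 7 completes the 16 down.
(1,3) = 13 − 8 = 5 completes the 13 across.

5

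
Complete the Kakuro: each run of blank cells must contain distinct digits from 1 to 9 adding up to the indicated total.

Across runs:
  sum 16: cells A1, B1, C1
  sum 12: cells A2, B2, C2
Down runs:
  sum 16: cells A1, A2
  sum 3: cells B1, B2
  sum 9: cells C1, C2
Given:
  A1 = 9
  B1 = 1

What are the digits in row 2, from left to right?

16 in 2 cells must be {7,9}; 3 in 2 cells must be {1,2}.
C1 = 16 − 10 = 6 completes the 16 across.
A2 = 16 − 9 = 7 completes the 16 down.
B2 = 3 − 1 = 2 completes the 3 down.
C2 = 12 − 9 = 3 completes the 12 across.

7 2 3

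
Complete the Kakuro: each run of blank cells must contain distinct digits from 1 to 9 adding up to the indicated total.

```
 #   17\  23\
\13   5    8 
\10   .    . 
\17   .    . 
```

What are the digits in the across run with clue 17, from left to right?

8 9

17 in 2 cells must be {8,9}; 23 in 3 cells must be {6,8,9}.
Given what's placed, R3C2 must be 9 to fit the 17 across and 23 down.
R2C2 = 23 − 17 = 6 completes the 23 down.
R3C1 = 17 − 9 = 8 completes the 17 across.
R2C1 = 10 − 6 = 4 completes the 10 across.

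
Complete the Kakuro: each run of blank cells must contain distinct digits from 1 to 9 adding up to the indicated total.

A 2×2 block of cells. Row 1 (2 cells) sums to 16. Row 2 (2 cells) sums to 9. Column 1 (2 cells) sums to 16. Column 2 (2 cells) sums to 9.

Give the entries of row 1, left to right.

16 in 2 cells must be {7,9}.
The 16 across and the 9 down share only 7, so (1,2) = 7.
The 9 across and the 16 down share only 7, so (2,1) = 7.
(2,2) = 9 − 7 = 2 completes the 9 across.
(1,1) = 16 − 7 = 9 completes the 16 across.

9 7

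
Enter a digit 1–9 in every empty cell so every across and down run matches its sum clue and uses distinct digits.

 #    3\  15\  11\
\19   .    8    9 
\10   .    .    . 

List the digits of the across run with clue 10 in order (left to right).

1 7 2

3 in 2 cells must be {1,2}.
R1C1 = 19 − 17 = 2 completes the 19 across.
R2C1 = 3 − 2 = 1 completes the 3 down.
R2C2 = 15 − 8 = 7 completes the 15 down.
R2C3 = 10 − 8 = 2 completes the 10 across.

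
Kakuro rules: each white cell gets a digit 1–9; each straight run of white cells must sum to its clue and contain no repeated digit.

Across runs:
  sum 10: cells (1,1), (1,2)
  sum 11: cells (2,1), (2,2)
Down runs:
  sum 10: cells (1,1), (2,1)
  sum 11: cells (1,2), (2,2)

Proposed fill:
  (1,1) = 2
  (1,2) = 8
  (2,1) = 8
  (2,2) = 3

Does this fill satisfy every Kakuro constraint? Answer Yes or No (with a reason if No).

Yes

Across: 2+8=10; 8+3=11. Down: 2+8=10; 8+3=11. No digit repeats within any run.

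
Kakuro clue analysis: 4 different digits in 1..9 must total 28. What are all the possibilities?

4 distinct digits from 1–9 sum between 10 and 30.

{4,7,8,9}; {5,6,8,9}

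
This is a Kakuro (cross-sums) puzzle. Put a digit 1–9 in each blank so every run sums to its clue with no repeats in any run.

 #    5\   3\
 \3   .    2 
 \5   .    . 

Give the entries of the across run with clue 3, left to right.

1 2

3 in 2 cells must be {1,2}.
R1C1 = 3 − 2 = 1 completes the 3 across.
R2C1 = 5 − 1 = 4 completes the 5 down.
R2C2 = 5 − 4 = 1 completes the 5 across.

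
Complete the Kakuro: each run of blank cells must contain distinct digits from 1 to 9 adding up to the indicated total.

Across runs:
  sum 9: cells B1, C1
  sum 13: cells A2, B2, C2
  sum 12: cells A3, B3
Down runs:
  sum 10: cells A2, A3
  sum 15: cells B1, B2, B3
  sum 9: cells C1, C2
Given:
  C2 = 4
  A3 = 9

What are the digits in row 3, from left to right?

C1 = 9 − 4 = 5 completes the 9 down.
A2 = 10 − 9 = 1 completes the 10 down.
B2 = 13 − 5 = 8 completes the 13 across.
B3 = 12 − 9 = 3 completes the 12 across.
B1 = 9 − 5 = 4 completes the 9 across.

9 3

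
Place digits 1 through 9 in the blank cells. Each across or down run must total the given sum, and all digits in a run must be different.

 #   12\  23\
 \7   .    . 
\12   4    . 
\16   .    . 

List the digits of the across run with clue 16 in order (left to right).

16 in 2 cells must be {7,9}; 23 in 3 cells must be {6,8,9}.
Only 6 fits R1C2 under both its across sum 7 and down sum 23.
R2C2 = 12 − 4 = 8 completes the 12 across.
Given what's placed, R3C1 must be 7 to fit the 16 across and 12 down.
R3C2 = 16 − 7 = 9 completes the 16 across.
R1C1 = 7 − 6 = 1 completes the 7 across.

7 9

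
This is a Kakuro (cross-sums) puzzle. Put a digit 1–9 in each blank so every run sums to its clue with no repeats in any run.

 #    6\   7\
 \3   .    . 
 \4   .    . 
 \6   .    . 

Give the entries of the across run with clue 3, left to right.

1 2

3 in 2 cells must be {1,2}; 4 in 2 cells must be {1,3}; 6 in 3 cells must be {1,2,3}.
The 4 across and the 7 down share only 1, so R2C2 = 1.
Given what's placed, R1C2 must be 2 to fit the 3 across and 7 down.
R2C1 = 4 − 1 = 3 completes the 4 across.
R3C2 = 7 − 3 = 4 completes the 7 down.
R1C1 = 3 − 2 = 1 completes the 3 across.
R3C1 = 6 − 4 = 2 completes the 6 across.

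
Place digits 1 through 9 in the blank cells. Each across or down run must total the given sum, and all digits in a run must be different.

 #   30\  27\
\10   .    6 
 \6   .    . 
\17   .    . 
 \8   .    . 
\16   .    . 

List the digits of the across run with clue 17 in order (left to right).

8 9

17 in 2 cells must be {8,9}; 16 in 2 cells must be {7,9}.
R1C1 = 10 − 6 = 4 completes the 10 across.
Nothing is forced directly, so branch on R2C1, whose candidates are 2 or 5. If R2C1 = 5: that forces R2C2 = 1, R3C1 = 8, R3C2 = 9, R5C1 = 7, after which R5C2 would have to be in {9} for the 16 across but in {3,4,7,8} for the 27 down — contradiction. So R2C1 = 2.
R2C2 = 6 − 2 = 4 completes the 6 across.
R4C1 = 7: the only remaining digit allowed by both the 8 across and the 30 down.
R4C2 = 8 − 7 = 1 completes the 8 across.
Given what's placed, R5C1 must be 9 to fit the 16 across and 30 down.
R5C2 = 16 − 9 = 7 completes the 16 across.
R3C1 = 30 − 22 = 8 completes the 30 down.
R3C2 = 17 − 8 = 9 completes the 17 across.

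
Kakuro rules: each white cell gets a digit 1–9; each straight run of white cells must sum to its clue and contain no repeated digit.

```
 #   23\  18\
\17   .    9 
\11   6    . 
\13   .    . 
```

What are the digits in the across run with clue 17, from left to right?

8 9

17 in 2 cells must be {8,9}; 23 in 3 cells must be {6,8,9}.
R1C1 = 17 − 9 = 8 completes the 17 across.
R2C2 = 11 − 6 = 5 completes the 11 across.
R3C1 = 23 − 14 = 9 completes the 23 down.
R3C2 = 13 − 9 = 4 completes the 13 across.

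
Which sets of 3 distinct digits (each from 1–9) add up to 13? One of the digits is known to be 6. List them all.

{2,5,6}; {3,4,6}

3 distinct digits from 1–9 sum between 6 and 24.
Keeping only sets containing 6.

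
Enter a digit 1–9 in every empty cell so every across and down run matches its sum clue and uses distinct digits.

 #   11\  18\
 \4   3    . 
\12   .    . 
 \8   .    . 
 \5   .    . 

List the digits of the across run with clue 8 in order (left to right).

4 in 2 cells must be {1,3}; 11 in 4 cells must be {1,2,3,5}.
R1C2 = 4 − 3 = 1 completes the 4 across.
R2C1 = 5: the only remaining digit allowed by both the 12 across and the 11 down.
R2C2 = 12 − 5 = 7 completes the 12 across.
Nothing is forced directly, so branch on R3C1, whose candidates are 1 or 2. If R3C1 = 1: then R3C2 would have to be in {7} for the 8 across but in {2,4,6,8} for the 18 down — contradiction. So R3C1 = 2.
R3C2 = 8 − 2 = 6 completes the 8 across.
R4C1 = 11 − 10 = 1 completes the 11 down.
R4C2 = 5 − 1 = 4 completes the 5 across.

2 6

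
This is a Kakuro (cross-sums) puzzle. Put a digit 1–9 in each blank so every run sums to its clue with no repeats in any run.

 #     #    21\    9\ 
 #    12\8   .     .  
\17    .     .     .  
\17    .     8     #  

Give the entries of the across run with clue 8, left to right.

7 1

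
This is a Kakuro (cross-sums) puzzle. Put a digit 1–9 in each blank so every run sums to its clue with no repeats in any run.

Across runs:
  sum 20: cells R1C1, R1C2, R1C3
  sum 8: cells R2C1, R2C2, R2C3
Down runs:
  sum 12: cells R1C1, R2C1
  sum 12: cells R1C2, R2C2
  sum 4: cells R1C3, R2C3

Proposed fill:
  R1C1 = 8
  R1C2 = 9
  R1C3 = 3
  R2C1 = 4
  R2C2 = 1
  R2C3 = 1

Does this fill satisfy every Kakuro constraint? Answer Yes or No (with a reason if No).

No — the across run R2C1–R2C3 sums to 6, not 8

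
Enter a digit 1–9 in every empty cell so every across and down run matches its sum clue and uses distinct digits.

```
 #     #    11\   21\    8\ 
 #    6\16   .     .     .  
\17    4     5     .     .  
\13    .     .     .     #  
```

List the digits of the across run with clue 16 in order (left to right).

2 8 6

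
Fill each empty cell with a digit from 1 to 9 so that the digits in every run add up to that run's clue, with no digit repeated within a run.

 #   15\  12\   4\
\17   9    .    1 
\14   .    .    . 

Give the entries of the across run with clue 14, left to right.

4 in 2 cells must be {1,3}.
R1C2 = 17 − 10 = 7 completes the 17 across.
R2C1 = 15 − 9 = 6 completes the 15 down.
R2C2 = 12 − 7 = 5 completes the 12 down.
R2C3 = 14 − 11 = 3 completes the 14 across.

6 5 3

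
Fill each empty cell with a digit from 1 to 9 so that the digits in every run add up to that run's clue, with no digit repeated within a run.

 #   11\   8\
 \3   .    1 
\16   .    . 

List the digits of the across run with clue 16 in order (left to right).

3 in 2 cells must be {1,2}; 16 in 2 cells must be {7,9}.
R1C1 = 3 − 1 = 2 completes the 3 across.
R2C1 = 11 − 2 = 9 completes the 11 down.
R2C2 = 16 − 9 = 7 completes the 16 across.

9, 7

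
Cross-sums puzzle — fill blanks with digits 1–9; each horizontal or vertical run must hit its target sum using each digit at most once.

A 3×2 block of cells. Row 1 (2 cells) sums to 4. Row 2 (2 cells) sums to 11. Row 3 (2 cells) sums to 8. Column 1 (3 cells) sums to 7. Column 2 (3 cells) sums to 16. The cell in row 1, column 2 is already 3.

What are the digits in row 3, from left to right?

4 in 2 cells must be {1,3}; 7 in 3 cells must be {1,2,4}.
(1,1) = 4 − 3 = 1 completes the 4 across.
(3,1) = 2: the only remaining digit allowed by both the 8 across and the 7 down.
(3,2) = 8 − 2 = 6 completes the 8 across.
(2,1) = 7 − 3 = 4 completes the 7 down.
(2,2) = 11 − 4 = 7 completes the 11 across.

2 6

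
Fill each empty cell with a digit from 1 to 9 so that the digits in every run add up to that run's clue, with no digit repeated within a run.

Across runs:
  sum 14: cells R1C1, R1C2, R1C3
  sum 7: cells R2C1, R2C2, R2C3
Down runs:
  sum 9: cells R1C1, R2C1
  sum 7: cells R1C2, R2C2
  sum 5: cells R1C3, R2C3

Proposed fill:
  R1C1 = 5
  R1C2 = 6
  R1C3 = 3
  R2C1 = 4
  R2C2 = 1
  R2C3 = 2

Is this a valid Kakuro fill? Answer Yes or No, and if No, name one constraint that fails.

Yes

Across: 5+6+3=14; 4+1+2=7. Down: 5+4=9; 6+1=7; 3+2=5. No digit repeats within any run.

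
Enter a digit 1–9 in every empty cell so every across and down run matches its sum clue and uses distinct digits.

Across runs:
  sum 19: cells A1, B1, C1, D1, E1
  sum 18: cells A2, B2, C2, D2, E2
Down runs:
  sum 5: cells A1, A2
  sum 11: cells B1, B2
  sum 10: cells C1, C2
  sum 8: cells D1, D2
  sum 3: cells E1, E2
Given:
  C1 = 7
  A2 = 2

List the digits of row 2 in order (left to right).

3 in 2 cells must be {1,2}.
A1 = 5 − 2 = 3 completes the 5 down.
C2 = 10 − 7 = 3 completes the 10 down.
E2 = 1: the only remaining digit allowed by both the 18 across and the 3 down.
E1 = 3 − 1 = 2 completes the 3 down.
Given what's placed, B1 must be 6 to fit the 19 across and 11 down.
D1 = 19 − 18 = 1 completes the 19 across.
B2 = 11 − 6 = 5 completes the 11 down.
D2 = 18 − 11 = 7 completes the 18 across.

2 5 3 7 1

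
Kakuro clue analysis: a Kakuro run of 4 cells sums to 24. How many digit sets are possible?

8

4 distinct digits from 1–9 sum between 10 and 30.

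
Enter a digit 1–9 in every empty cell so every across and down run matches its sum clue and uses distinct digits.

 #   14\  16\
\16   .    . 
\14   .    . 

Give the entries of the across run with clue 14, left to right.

16 in 2 cells must be {7,9}.
The 16 across and the 14 down share only 9, so R1C1 = 9.
R1C2 = 16 − 9 = 7 completes the 16 across.
R2C1 = 14 − 9 = 5 completes the 14 down.
R2C2 = 14 − 5 = 9 completes the 14 across.

5 9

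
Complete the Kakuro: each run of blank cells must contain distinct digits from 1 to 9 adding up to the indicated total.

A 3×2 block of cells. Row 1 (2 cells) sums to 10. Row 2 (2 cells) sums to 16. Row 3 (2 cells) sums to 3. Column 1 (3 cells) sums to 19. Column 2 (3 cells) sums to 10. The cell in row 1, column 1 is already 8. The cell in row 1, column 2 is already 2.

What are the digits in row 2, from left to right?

9, 7

16 in 2 cells must be {7,9}; 3 in 2 cells must be {1,2}.
(2,2) = 7: the only remaining digit allowed by both the 16 across and the 10 down.
Given what's placed, (3,1) must be 2 to fit the 3 across and 19 down.
(3,2) = 3 − 2 = 1 completes the 3 across.
(2,1) = 16 − 7 = 9 completes the 16 across.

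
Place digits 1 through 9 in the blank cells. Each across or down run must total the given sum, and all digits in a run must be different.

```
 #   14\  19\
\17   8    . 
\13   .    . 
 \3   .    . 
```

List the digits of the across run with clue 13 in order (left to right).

17 in 2 cells must be {8,9}; 3 in 2 cells must be {1,2}.
R1C2 = 17 − 8 = 9 completes the 17 across.
R3C2 = 2: the only remaining digit allowed by both the 3 across and the 19 down.
R2C2 = 19 − 11 = 8 completes the 19 down.
R3C1 = 3 − 2 = 1 completes the 3 across.
R2C1 = 13 − 8 = 5 completes the 13 across.

5, 8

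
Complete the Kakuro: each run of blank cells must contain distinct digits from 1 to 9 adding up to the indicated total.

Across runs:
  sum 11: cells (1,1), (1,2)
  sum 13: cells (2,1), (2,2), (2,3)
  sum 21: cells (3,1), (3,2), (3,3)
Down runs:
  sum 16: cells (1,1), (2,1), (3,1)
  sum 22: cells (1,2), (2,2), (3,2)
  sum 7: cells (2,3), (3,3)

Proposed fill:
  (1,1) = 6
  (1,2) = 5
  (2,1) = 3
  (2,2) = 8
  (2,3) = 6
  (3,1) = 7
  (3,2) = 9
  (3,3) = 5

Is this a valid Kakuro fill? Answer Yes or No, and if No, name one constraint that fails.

No — the down run (2,3)–(3,3) sums to 11, not 7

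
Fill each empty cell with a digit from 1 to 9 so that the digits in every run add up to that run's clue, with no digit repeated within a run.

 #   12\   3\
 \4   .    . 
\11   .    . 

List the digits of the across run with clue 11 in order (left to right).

9, 2

4 in 2 cells must be {1,3}; 3 in 2 cells must be {1,2}.
The 4 across and the 12 down share only 3, so R1C1 = 3.
R1C2 = 4 − 3 = 1 completes the 4 across.
R2C1 = 12 − 3 = 9 completes the 12 down.
R2C2 = 11 − 9 = 2 completes the 11 across.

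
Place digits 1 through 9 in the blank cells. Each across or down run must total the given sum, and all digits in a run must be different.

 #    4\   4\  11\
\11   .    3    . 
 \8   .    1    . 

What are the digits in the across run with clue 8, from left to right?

3 1 4

4 in 2 cells must be {1,3}.
Given what's placed, R1C1 must be 1 to fit the 11 across and 4 down.
R1C3 = 11 − 4 = 7 completes the 11 across.
R2C1 = 4 − 1 = 3 completes the 4 down.
R2C3 = 8 − 4 = 4 completes the 8 across.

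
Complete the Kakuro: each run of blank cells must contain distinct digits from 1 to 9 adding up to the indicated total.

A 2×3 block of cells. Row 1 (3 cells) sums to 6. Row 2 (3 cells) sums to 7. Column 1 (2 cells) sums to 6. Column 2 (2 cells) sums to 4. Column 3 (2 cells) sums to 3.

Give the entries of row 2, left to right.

4 1 2

6 in 3 cells must be {1,2,3}; 7 in 3 cells must be {1,2,4}; 4 in 2 cells must be {1,3}.
The 7 across and the 4 down share only 1, so (2,2) = 1.
Given what's placed, (2,3) must be 2 to fit the 7 across and 3 down.
(1,2) = 4 − 1 = 3 completes the 4 down.
(1,3) = 3 − 2 = 1 completes the 3 down.
(2,1) = 7 − 3 = 4 completes the 7 across.
(1,1) = 6 − 4 = 2 completes the 6 across.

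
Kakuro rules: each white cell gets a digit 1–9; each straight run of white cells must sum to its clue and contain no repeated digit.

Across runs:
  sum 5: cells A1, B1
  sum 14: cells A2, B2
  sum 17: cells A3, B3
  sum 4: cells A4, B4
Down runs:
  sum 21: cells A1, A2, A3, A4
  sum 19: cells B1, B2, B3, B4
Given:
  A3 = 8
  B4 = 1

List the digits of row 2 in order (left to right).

17 in 2 cells must be {8,9}; 4 in 2 cells must be {1,3}.
B3 = 17 − 8 = 9 completes the 17 across.
A4 = 4 − 1 = 3 completes the 4 across.
Nothing is forced directly, so branch on A1, whose candidates are 1 or 4. If A1 = 4: then B1 would have to be in {1} for the 5 across but in {2,3,4,5,6,7} for the 19 down — contradiction. So A1 = 1.
B1 = 5 − 1 = 4 completes the 5 across.
A2 = 21 − 12 = 9 completes the 21 down.
B2 = 14 − 9 = 5 completes the 14 across.

9, 5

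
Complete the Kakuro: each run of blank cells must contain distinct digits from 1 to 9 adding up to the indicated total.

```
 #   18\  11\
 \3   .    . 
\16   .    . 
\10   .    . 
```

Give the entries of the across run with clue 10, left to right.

7 3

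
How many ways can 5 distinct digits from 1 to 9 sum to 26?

5 distinct digits from 1–9 sum between 15 and 35.

11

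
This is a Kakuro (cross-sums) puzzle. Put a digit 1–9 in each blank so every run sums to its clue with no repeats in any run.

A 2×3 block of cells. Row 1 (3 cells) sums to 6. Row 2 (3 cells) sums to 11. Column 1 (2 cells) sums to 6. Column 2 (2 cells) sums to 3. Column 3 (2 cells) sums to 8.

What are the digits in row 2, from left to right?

4 2 5

6 in 3 cells must be {1,2,3}; 3 in 2 cells must be {1,2}.
Nothing is forced directly, so branch on (1,1), whose candidates are 1 or 2. If (1,1) = 1: that forces (1,2) = 2, (1,3) = 3, (2,1) = 5, after which (2,2) would have to be in {2,4} for the 11 across but in {1} for the 3 down — contradiction. So (1,1) = 2.
Given what's placed, (1,2) must be 1 to fit the 6 across and 3 down.
(1,3) = 6 − 3 = 3 completes the 6 across.
(2,1) = 6 − 2 = 4 completes the 6 down.
(2,2) = 3 − 1 = 2 completes the 3 down.
(2,3) = 11 − 6 = 5 completes the 11 across.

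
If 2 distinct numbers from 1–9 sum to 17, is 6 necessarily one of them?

No

The only way to make 17 from 2 distinct digits is {8,9}, which does not contain 6.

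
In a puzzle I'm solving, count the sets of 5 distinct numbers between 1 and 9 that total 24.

5 distinct digits from 1–9 sum between 15 and 35.

11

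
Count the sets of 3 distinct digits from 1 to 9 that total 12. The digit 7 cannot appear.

3 distinct digits from 1–9 sum between 6 and 24.
Dropping sets that contain 7.
Enumerating: {1,2,9}, {1,3,8}, {1,5,6}, {2,4,6}, {3,4,5}.

5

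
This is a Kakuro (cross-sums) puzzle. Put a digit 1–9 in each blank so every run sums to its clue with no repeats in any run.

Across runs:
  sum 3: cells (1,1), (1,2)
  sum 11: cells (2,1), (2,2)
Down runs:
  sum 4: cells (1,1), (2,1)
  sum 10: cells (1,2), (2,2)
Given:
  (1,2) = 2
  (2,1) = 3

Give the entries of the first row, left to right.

3 in 2 cells must be {1,2}; 4 in 2 cells must be {1,3}.
(1,1) = 3 − 2 = 1 completes the 3 across.
(2,2) = 11 − 3 = 8 completes the 11 across.

1, 2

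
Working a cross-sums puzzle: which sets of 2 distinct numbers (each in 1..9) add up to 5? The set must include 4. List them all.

2 distinct digits from 1–9 sum between 3 and 17.
Keeping only sets containing 4.
Only one set works: {1,4}.

{1,4}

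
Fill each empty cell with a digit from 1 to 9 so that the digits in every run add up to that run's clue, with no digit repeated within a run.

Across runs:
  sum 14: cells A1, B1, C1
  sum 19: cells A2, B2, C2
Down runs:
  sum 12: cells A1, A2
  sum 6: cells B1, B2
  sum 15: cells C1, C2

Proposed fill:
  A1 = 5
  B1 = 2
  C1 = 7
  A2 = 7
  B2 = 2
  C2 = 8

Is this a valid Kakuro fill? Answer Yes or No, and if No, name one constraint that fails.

No — the down run B1–B2 sums to 4, not 6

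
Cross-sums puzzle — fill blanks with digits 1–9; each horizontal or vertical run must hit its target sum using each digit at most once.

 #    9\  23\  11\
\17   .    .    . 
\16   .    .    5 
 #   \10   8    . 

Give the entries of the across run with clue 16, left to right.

2, 9, 5

23 in 3 cells must be {6,8,9}.
Given what's placed, R2C2 must be 9 to fit the 16 across and 23 down.
R3C3 = 10 − 8 = 2 completes the 10 across.
R1C2 = 23 − 17 = 6 completes the 23 down.
R1C3 = 11 − 7 = 4 completes the 11 down.
R2C1 = 16 − 14 = 2 completes the 16 across.
R1C1 = 17 − 10 = 7 completes the 17 across.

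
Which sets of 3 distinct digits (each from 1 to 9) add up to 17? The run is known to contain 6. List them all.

{2,6,9}; {3,6,8}; {4,6,7}

3 distinct digits from 1–9 sum between 6 and 24.
Keeping only sets containing 6.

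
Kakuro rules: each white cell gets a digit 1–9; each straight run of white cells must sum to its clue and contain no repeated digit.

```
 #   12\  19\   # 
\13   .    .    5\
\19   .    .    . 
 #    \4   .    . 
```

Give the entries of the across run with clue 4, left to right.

3 1

4 in 2 cells must be {1,3}.
The 4 across and the 19 down share only 3, so R3C2 = 3.
R3C3 = 4 − 3 = 1 completes the 4 across.
R2C3 = 5 − 1 = 4 completes the 5 down.
No cell is forced outright now. R1C2 can only be 7 or 9 (the digits allowed by both its 13 across and its 19 down). If R1C2 = 7: then R1C1 would have to be in {6} for the 13 across but in {3,4,5,7,8,9} for the 12 down — contradiction. So R1C2 = 9.
R1C1 = 13 − 9 = 4 completes the 13 across.
R2C1 = 12 − 4 = 8 completes the 12 down.
R2C2 = 19 − 12 = 7 completes the 19 across.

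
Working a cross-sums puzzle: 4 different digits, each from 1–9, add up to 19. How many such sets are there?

11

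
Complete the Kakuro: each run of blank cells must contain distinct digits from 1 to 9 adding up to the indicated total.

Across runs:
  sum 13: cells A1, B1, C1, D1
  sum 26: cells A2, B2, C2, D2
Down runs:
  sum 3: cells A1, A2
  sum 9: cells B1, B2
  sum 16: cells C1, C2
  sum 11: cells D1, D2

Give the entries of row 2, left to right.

3 in 2 cells must be {1,2}; 16 in 2 cells must be {7,9}.
Only 7 fits C1 under both its across sum 13 and down sum 16.
The 26 across and the 3 down share only 2, so A2 = 2.
C2 = 16 − 7 = 9 completes the 16 down.
A1 = 3 − 2 = 1 completes the 3 down.
No cell is forced outright now. B2 can only be 7 or 8 (the digits allowed by both its 26 across and its 9 down). If B2 = 8: then B1 would have to be in {2,3} for the 13 across but in {1} for the 9 down — contradiction. So B2 = 7.
B1 = 9 − 7 = 2 completes the 9 down.
D1 = 13 − 10 = 3 completes the 13 across.
D2 = 26 − 18 = 8 completes the 26 across.

2 7 9 8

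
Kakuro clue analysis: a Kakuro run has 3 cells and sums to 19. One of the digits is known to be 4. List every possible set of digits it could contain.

{4,6,9}; {4,7,8}

3 distinct digits from 1–9 sum between 6 and 24.
Keeping only sets containing 4.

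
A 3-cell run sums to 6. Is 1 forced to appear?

The only way to make 6 from 3 distinct digits is {1,2,3}, which contains 1.

Yes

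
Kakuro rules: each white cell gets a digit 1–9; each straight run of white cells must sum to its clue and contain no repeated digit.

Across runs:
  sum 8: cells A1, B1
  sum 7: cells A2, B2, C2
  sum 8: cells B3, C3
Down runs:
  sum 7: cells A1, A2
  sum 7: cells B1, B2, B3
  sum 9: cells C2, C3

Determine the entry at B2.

4

7 in 3 cells must be {1,2,4}.
Nothing is forced directly, so branch on B1, whose candidates are 1 or 2. If B1 = 1: then A1 would have to be in {7} for the 8 across but in {1,2,3,4,5,6} for the 7 down — contradiction. So B1 = 2.
A1 = 8 − 2 = 6 completes the 8 across.
A2 = 7 − 6 = 1 completes the 7 down.
B2 = 4: the only remaining digit allowed by both the 7 across and the 7 down.
C2 = 7 − 5 = 2 completes the 7 across.
B3 = 7 − 6 = 1 completes the 7 down.
C3 = 8 − 1 = 7 completes the 8 across.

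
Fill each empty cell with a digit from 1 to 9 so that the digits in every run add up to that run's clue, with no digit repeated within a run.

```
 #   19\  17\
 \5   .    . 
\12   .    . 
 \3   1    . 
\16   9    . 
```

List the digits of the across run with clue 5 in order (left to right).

3 in 2 cells must be {1,2}; 16 in 2 cells must be {7,9}.
R3C2 = 3 − 1 = 2 completes the 3 across.
R4C2 = 16 − 9 = 7 completes the 16 across.
R1C2 = 3: the only remaining digit allowed by both the 5 across and the 17 down.
R2C2 = 17 − 12 = 5 completes the 17 down.
R1C1 = 5 − 3 = 2 completes the 5 across.
R2C1 = 12 − 5 = 7 completes the 12 across.

2 3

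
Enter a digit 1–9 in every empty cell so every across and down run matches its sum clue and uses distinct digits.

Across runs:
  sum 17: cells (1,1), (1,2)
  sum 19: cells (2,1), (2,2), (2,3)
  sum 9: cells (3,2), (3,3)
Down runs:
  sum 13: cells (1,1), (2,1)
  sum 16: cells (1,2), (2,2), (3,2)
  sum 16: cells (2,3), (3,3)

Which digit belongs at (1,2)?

17 in 2 cells must be {8,9}; 16 in 2 cells must be {7,9}.
The 9 across and the 16 down share only 7, so (3,3) = 7.
(2,3) = 16 − 7 = 9 completes the 16 down.
(3,2) = 9 − 7 = 2 completes the 9 across.
No cell is forced outright now. (2,2) can only be 6 or 8 (the digits allowed by both its 19 across and its 16 down). If (2,2) = 8: then (1,2) would have to be in {8,9} for the 17 across but in {6} for the 16 down — contradiction. So (2,2) = 6.
(1,2) = 16 − 8 = 8 completes the 16 down.
(2,1) = 19 − 15 = 4 completes the 19 across.
(1,1) = 17 − 8 = 9 completes the 17 across.

8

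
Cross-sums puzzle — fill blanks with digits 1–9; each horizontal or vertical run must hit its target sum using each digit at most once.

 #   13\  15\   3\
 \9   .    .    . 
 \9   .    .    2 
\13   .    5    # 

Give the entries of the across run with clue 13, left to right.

8, 5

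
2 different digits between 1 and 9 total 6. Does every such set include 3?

Counterexample: {1,5} sums to 6 without using 3.

No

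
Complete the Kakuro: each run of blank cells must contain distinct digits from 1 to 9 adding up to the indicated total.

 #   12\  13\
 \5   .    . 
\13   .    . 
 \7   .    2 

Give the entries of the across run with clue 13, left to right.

6, 7

R3C1 = 7 − 2 = 5 completes the 7 across.
No cell is forced outright now. R1C2 can only be 3 or 4 (the digits allowed by both its 5 across and its 13 down). If R1C2 = 3: then R1C1 would have to be in {2} for the 5 across but in {1,3,4,6} for the 12 down — contradiction. So R1C2 = 4.
R1C1 = 5 − 4 = 1 completes the 5 across.
R2C1 = 12 − 6 = 6 completes the 12 down.
R2C2 = 13 − 6 = 7 completes the 13 across.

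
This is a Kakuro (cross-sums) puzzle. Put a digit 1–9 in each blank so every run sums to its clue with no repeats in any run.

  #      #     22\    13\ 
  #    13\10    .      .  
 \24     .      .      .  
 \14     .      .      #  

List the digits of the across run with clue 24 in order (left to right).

24 in 3 cells must be {7,8,9}.
Nothing is forced directly, so branch on R2C3, whose candidates are 7 or 8 or 9. If R2C3 = 7: that forces R1C3 = 6, after which R1C2 would have to be in {4} for the 10 across but in {5,6,7,8,9} for the 22 down — contradiction. If R2C3 = 8: then R1C3 would have to be in {1,2,3,4,6,7,8,9} for the 10 across but in {5} for the 13 down — contradiction. So R2C3 = 9.
R1C3 = 13 − 9 = 4 completes the 13 down.
R1C2 = 10 − 4 = 6 completes the 10 across.
R2C2 = 7: the only remaining digit allowed by both the 24 across and the 22 down.
R3C2 = 22 − 13 = 9 completes the 22 down.
R2C1 = 24 − 16 = 8 completes the 24 across.
R3C1 = 14 − 9 = 5 completes the 14 across.

8 7 9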